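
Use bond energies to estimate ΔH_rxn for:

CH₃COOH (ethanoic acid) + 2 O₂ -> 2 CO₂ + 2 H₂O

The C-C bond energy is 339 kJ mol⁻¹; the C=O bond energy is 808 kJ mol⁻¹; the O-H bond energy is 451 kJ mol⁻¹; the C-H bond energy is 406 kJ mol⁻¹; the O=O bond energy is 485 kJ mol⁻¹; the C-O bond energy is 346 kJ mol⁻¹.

ΔH ≈ −904 kJ

Bonds broken (reactants):
  C-C: 1 × 339 = 339
  C-H: 3 × 406 = 1218
  C-O: 1 × 346 = 346
  C=O: 1 × 808 = 808
  O-H: 1 × 451 = 451
  O=O: 2 × 485 = 970
  Σ(broken) = 4132 kJ
Bonds formed (products):
  C=O: 4 × 808 = 3232
  O-H: 4 × 451 = 1804
  Σ(formed) = 5036 kJ
ΔH = Σ(broken) − Σ(formed) = 4132 − 5036 = −904 kJ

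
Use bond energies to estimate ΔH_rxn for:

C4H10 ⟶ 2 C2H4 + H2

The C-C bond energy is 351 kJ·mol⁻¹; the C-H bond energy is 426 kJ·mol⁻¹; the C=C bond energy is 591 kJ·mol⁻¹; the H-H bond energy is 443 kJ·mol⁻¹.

Bonds broken (reactants):
  C-C: 3 × 351 = 1053
  C-H: 10 × 426 = 4260
  Σ(broken) = 5313 kJ
Bonds formed (products):
  C-H: 8 × 426 = 3408
  C=C: 2 × 591 = 1182
  H-H: 1 × 443 = 443
  Σ(formed) = 5033 kJ
ΔH = Σ(broken) − Σ(formed) = 5313 − 5033 = +280 kJ

ΔH ≈ +280 kJ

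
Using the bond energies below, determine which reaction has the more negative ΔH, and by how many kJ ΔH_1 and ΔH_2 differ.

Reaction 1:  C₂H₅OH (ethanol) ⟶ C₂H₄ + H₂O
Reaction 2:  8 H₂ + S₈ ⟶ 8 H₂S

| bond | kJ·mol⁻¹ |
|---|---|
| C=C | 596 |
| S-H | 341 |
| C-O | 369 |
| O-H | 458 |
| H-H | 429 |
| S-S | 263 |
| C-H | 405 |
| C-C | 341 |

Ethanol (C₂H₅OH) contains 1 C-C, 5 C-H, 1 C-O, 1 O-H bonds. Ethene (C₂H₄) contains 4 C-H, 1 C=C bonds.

Reaction 1:
  Bonds broken (reactants):
    C-C: 1 × 341 = 341
    C-H: 5 × 405 = 2025
    C-O: 1 × 369 = 369
    O-H: 1 × 458 = 458
    Σ(broken) = 3193 kJ
  Bonds formed (products):
    C-H: 4 × 405 = 1620
    C=C: 1 × 596 = 596
    O-H: 2 × 458 = 916
    Σ(formed) = 3132 kJ
  ΔH_1 = 3193 − 3132 = +61 kJ
Reaction 2:
  Bonds broken (reactants):
    H-H: 8 × 429 = 3432
    S-S: 8 × 263 = 2104
    Σ(broken) = 5536 kJ
  Bonds formed (products):
    S-H: 16 × 341 = 5456
    Σ(formed) = 5456 kJ
  ΔH_2 = 5536 − 5456 = +80 kJ
ΔH_1 − ΔH_2 = −19 kJ, so reaction 1 has the more negative ΔH; |ΔH_1 − ΔH_2| = 19 kJ.

Reaction 1, by 19 kJ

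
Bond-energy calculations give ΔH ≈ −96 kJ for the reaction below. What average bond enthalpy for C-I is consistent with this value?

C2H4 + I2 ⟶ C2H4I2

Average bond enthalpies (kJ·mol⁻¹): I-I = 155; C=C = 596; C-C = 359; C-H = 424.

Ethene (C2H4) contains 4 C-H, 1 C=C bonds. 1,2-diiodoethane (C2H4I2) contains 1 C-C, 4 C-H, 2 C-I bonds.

Let D be the C-I bond energy.
Σ(broken) = 4×424 + 1×596 + 1×155 = 2447
Σ(formed) = 1×359 + 4×424 + 2×D = 2055 + 2D
ΔH = Σ(broken) − Σ(formed) = (2447) − (2055 + 2D) = +392 − 2D
Setting this equal to −96 kJ gives 2D = 488, so D = 244 kJ/mol.

D(C-I) ≈ 244 kJ/mol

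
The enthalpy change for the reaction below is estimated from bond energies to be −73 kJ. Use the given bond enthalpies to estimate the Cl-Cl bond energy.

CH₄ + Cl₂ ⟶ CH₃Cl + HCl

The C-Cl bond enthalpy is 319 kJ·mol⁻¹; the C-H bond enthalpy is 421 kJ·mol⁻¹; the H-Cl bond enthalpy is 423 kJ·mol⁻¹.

D(Cl-Cl) ≈ 248 kJ/mol

Let D be the Cl-Cl bond energy.
Σ(broken) = 4×421 + 1×D = 1684 + D
Σ(formed) = 1×319 + 3×421 + 1×423 = 2005
ΔH = Σ(broken) − Σ(formed) = (1684 + D) − (2005) = −321 + D
Setting this equal to −73 kJ gives D = 248 kJ/mol.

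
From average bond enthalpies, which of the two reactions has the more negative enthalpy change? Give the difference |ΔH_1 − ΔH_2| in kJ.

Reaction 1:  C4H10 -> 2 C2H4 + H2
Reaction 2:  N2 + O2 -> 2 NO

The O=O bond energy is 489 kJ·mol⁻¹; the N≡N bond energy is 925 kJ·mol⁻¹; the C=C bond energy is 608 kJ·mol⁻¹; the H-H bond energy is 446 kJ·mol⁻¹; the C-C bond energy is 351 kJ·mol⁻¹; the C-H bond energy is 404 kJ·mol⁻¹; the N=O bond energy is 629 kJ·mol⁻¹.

Reaction 2, by 43 kJ

Reaction 1:
  Bonds broken (reactants):
    C-C: 3 × 351 = 1053
    C-H: 10 × 404 = 4040
    Σ(broken) = 5093 kJ
  Bonds formed (products):
    C-H: 8 × 404 = 3232
    C=C: 2 × 608 = 1216
    H-H: 1 × 446 = 446
    Σ(formed) = 4894 kJ
  ΔH_1 = 5093 − 4894 = +199 kJ
Reaction 2:
  Bonds broken (reactants):
    N≡N: 1 × 925 = 925
    O=O: 1 × 489 = 489
    Σ(broken) = 1414 kJ
  Bonds formed (products):
    N=O: 2 × 629 = 1258
    Σ(formed) = 1258 kJ
  ΔH_2 = 1414 − 1258 = +156 kJ
ΔH_1 − ΔH_2 = +43 kJ, so reaction 2 has the more negative ΔH; |ΔH_1 − ΔH_2| = 43 kJ.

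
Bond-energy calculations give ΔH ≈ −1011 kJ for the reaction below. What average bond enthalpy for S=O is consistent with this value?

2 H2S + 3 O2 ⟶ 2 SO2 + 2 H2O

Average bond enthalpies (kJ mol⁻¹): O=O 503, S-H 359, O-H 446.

D(S=O) ≈ 543 kJ/mol

Let D be the S=O bond energy.
Σ(broken) = 3×503 + 4×359 = 2945
Σ(formed) = 4×446 + 4×D = 1784 + 4D
ΔH = Σ(broken) − Σ(formed) = (2945) − (1784 + 4D) = +1161 − 4D
Setting this equal to −1011 kJ gives 4D = 2172, so D = 543 kJ/mol.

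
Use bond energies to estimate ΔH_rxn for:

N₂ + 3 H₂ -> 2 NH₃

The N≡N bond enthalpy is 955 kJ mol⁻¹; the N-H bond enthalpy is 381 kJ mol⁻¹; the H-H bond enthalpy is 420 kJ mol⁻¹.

Bonds broken (reactants):
  H-H: 3 × 420 = 1260
  N≡N: 1 × 955 = 955
  Σ(broken) = 2215 kJ
Bonds formed (products):
  N-H: 6 × 381 = 2286
  Σ(formed) = 2286 kJ
ΔH = Σ(broken) − Σ(formed) = 2215 − 2286 = −71 kJ

ΔH ≈ −71 kJ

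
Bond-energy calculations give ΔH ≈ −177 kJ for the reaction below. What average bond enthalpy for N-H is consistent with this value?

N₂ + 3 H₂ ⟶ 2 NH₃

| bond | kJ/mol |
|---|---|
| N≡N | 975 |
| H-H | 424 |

Let D be the N-H bond energy.
Σ(broken) = 3×424 + 1×975 = 2247
Σ(formed) = 6×D = 6D
ΔH = Σ(broken) − Σ(formed) = (2247) − (6D) = +2247 − 6D
Setting this equal to −177 kJ gives 6D = 2424, so D = 404 kJ/mol.

D(N-H) ≈ 404 kJ/mol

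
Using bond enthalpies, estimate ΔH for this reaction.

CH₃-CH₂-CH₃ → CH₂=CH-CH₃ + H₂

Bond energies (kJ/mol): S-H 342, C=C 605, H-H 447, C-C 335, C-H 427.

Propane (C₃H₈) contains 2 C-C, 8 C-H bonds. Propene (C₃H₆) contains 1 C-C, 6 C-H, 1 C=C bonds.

Bonds broken (reactants):
  C-C: 2 × 335 = 670
  C-H: 8 × 427 = 3416
  Σ(broken) = 4086 kJ
Bonds formed (products):
  C-C: 1 × 335 = 335
  C-H: 6 × 427 = 2562
  C=C: 1 × 605 = 605
  H-H: 1 × 447 = 447
  Σ(formed) = 3949 kJ
ΔH = Σ(broken) − Σ(formed) = 4086 − 3949 = +137 kJ

ΔH ≈ +137 kJ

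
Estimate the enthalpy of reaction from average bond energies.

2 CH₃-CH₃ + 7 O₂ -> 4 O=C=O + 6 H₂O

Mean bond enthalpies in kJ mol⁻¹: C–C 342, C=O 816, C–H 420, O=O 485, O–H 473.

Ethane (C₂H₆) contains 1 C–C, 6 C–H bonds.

ΔH ≈ −3085 kJ

Bonds broken (reactants):
  C–C: 2 × 342 = 684
  C–H: 12 × 420 = 5040
  O=O: 7 × 485 = 3395
  Σ(broken) = 9119 kJ
Bonds formed (products):
  C=O: 8 × 816 = 6528
  O–H: 12 × 473 = 5676
  Σ(formed) = 12204 kJ
ΔH = Σ(broken) − Σ(formed) = 9119 − 12204 = −3085 kJ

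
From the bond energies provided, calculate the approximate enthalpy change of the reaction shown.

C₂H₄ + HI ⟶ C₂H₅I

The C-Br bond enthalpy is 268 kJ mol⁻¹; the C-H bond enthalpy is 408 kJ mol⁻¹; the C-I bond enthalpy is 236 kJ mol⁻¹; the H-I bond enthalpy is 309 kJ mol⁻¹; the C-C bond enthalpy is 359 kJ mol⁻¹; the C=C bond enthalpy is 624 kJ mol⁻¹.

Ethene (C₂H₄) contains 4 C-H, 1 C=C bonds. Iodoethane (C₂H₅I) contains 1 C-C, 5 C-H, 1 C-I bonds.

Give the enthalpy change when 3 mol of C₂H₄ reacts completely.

ΔH = −210 kJ

Bonds broken (reactants):
  C-H: 4 × 408 = 1632
  C=C: 1 × 624 = 624
  H-I: 1 × 309 = 309
  Σ(broken) = 2565 kJ
Bonds formed (products):
  C-C: 1 × 359 = 359
  C-H: 5 × 408 = 2040
  C-I: 1 × 236 = 236
  Σ(formed) = 2635 kJ
ΔH = Σ(broken) − Σ(formed) = 2565 − 2635 = −70 kJ
For 3× the reaction as written: 3 × (−70) = −210 kJ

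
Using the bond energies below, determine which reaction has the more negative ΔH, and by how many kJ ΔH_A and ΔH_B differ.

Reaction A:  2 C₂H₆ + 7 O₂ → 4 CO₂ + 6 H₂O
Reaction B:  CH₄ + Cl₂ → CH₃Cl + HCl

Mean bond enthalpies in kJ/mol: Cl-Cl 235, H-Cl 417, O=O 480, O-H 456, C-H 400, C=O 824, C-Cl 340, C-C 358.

Reaction A:
  Bonds broken (reactants):
    C-C: 2 × 358 = 716
    C-H: 12 × 400 = 4800
    O=O: 7 × 480 = 3360
    Σ(broken) = 8876 kJ
  Bonds formed (products):
    C=O: 8 × 824 = 6592
    O-H: 12 × 456 = 5472
    Σ(formed) = 12064 kJ
  ΔH_A = 8876 − 12064 = −3188 kJ
Reaction B:
  Bonds broken (reactants):
    C-H: 4 × 400 = 1600
    Cl-Cl: 1 × 235 = 235
    Σ(broken) = 1835 kJ
  Bonds formed (products):
    C-Cl: 1 × 340 = 340
    C-H: 3 × 400 = 1200
    H-Cl: 1 × 417 = 417
    Σ(formed) = 1957 kJ
  ΔH_B = 1835 − 1957 = −122 kJ
ΔH_A − ΔH_B = −3066 kJ, so reaction A has the more negative ΔH; |ΔH_A − ΔH_B| = 3066 kJ.

Reaction A, by 3066 kJ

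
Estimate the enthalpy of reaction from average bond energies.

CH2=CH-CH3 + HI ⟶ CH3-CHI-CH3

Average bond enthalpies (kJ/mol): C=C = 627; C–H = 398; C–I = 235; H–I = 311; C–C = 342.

Bonds broken (reactants):
  C–C: 1 × 342 = 342
  C–H: 6 × 398 = 2388
  C=C: 1 × 627 = 627
  H–I: 1 × 311 = 311
  Σ(broken) = 3668 kJ
Bonds formed (products):
  C–C: 2 × 342 = 684
  C–H: 7 × 398 = 2786
  C–I: 1 × 235 = 235
  Σ(formed) = 3705 kJ
ΔH = Σ(broken) − Σ(formed) = 3668 − 3705 = −37 kJ

ΔH ≈ −37 kJ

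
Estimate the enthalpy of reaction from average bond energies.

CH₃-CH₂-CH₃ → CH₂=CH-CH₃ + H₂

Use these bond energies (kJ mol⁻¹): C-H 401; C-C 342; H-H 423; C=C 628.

Bonds broken (reactants):
  C-C: 2 × 342 = 684
  C-H: 8 × 401 = 3208
  Σ(broken) = 3892 kJ
Bonds formed (products):
  C-C: 1 × 342 = 342
  C-H: 6 × 401 = 2406
  C=C: 1 × 628 = 628
  H-H: 1 × 423 = 423
  Σ(formed) = 3799 kJ
ΔH = Σ(broken) − Σ(formed) = 3892 − 3799 = +93 kJ

ΔH ≈ +93 kJ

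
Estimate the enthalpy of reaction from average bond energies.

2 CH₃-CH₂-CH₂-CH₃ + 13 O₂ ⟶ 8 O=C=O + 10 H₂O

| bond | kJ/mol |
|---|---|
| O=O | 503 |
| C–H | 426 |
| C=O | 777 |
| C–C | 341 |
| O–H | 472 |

ΔH ≈ −4767 kJ

Bonds broken (reactants):
  C–C: 6 × 341 = 2046
  C–H: 20 × 426 = 8520
  O=O: 13 × 503 = 6539
  Σ(broken) = 17105 kJ
Bonds formed (products):
  C=O: 16 × 777 = 12432
  O–H: 20 × 472 = 9440
  Σ(formed) = 21872 kJ
ΔH = Σ(broken) − Σ(formed) = 17105 − 21872 = −4767 kJ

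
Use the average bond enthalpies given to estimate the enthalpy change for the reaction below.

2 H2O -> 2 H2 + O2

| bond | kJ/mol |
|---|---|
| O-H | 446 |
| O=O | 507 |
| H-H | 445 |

Bonds broken (reactants):
  O-H: 4 × 446 = 1784
  Σ(broken) = 1784 kJ
Bonds formed (products):
  H-H: 2 × 445 = 890
  O=O: 1 × 507 = 507
  Σ(formed) = 1397 kJ
ΔH = Σ(broken) − Σ(formed) = 1784 − 1397 = +387 kJ

ΔH ≈ +387 kJ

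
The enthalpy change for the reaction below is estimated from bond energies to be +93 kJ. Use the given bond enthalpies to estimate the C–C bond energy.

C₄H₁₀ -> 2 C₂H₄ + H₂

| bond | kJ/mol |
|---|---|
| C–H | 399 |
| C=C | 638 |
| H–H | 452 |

Let D be the C–C bond energy.
Σ(broken) = 3×D + 10×399 = 3990 + 3D
Σ(formed) = 8×399 + 2×638 + 1×452 = 4920
ΔH = Σ(broken) − Σ(formed) = (3990 + 3D) − (4920) = −930 + 3D
Setting this equal to +93 kJ gives 3D = 1023, so D = 341 kJ/mol.

D(C–C) ≈ 341 kJ/mol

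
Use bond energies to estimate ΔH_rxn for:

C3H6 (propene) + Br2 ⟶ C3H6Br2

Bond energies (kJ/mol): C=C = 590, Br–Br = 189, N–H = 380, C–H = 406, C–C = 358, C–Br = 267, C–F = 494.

Bonds broken (reactants):
  Br–Br: 1 × 189 = 189
  C–C: 1 × 358 = 358
  C–H: 6 × 406 = 2436
  C=C: 1 × 590 = 590
  Σ(broken) = 3573 kJ
Bonds formed (products):
  C–Br: 2 × 267 = 534
  C–C: 2 × 358 = 716
  C–H: 6 × 406 = 2436
  Σ(formed) = 3686 kJ
ΔH = Σ(broken) − Σ(formed) = 3573 − 3686 = −113 kJ

ΔH ≈ −113 kJ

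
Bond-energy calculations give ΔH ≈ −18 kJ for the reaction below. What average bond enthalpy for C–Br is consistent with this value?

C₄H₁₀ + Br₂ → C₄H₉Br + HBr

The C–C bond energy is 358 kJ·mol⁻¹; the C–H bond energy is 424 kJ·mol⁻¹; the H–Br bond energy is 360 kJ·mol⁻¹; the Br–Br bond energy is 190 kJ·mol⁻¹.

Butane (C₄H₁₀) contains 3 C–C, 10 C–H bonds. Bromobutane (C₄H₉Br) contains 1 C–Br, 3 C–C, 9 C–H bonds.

Let D be the C–Br bond energy.
Σ(broken) = 1×190 + 3×358 + 10×424 = 5504
Σ(formed) = 1×D + 3×358 + 9×424 + 1×360 = 5250 + D
ΔH = Σ(broken) − Σ(formed) = (5504) − (5250 + D) = +254 − D
Setting this equal to −18 kJ gives D = 272 kJ/mol.

D(C–Br) ≈ 272 kJ/mol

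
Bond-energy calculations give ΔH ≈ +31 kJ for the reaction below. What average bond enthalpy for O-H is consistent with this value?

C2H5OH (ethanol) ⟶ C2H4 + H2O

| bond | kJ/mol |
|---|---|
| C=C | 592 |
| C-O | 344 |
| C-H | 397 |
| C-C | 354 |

Let D be the O-H bond energy.
Σ(broken) = 1×354 + 5×397 + 1×344 + 1×D = 2683 + D
Σ(formed) = 4×397 + 1×592 + 2×D = 2180 + 2D
ΔH = Σ(broken) − Σ(formed) = (2683 + D) − (2180 + 2D) = +503 − D
Setting this equal to +31 kJ gives D = 472 kJ/mol.

D(O-H) ≈ 472 kJ/mol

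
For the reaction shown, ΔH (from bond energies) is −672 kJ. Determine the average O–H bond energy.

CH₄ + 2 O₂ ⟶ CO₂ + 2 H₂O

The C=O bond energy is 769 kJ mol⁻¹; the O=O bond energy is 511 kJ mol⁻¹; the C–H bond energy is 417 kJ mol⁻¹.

Let D be the O–H bond energy.
Σ(broken) = 4×417 + 2×511 = 2690
Σ(formed) = 2×769 + 4×D = 1538 + 4D
ΔH = Σ(broken) − Σ(formed) = (2690) − (1538 + 4D) = +1152 − 4D
Setting this equal to −672 kJ gives 4D = 1824, so D = 456 kJ/mol.

D(O–H) ≈ 456 kJ/mol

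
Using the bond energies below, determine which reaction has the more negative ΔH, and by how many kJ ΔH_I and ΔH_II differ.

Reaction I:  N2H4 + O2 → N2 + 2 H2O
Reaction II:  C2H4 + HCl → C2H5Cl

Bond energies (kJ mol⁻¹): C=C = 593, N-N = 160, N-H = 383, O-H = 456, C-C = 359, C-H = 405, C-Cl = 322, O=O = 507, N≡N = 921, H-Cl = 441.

Reaction I, by 494 kJ

Reaction I:
  Bonds broken (reactants):
    N-H: 4 × 383 = 1532
    N-N: 1 × 160 = 160
    O=O: 1 × 507 = 507
    Σ(broken) = 2199 kJ
  Bonds formed (products):
    N≡N: 1 × 921 = 921
    O-H: 4 × 456 = 1824
    Σ(formed) = 2745 kJ
  ΔH_I = 2199 − 2745 = −546 kJ
Reaction II:
  Bonds broken (reactants):
    C-H: 4 × 405 = 1620
    C=C: 1 × 593 = 593
    H-Cl: 1 × 441 = 441
    Σ(broken) = 2654 kJ
  Bonds formed (products):
    C-C: 1 × 359 = 359
    C-Cl: 1 × 322 = 322
    C-H: 5 × 405 = 2025
    Σ(formed) = 2706 kJ
  ΔH_II = 2654 − 2706 = −52 kJ
ΔH_I − ΔH_II = −494 kJ, so reaction I has the more negative ΔH; |ΔH_I − ΔH_II| = 494 kJ.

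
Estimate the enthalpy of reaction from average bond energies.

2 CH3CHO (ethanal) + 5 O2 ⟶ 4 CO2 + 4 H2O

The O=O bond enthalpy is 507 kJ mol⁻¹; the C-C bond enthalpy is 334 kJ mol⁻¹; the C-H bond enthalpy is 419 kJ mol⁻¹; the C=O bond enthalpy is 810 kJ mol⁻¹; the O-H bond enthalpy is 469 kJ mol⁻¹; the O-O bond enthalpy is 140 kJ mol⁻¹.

ΔH ≈ −2057 kJ

Bonds broken (reactants):
  C-C: 2 × 334 = 668
  C-H: 8 × 419 = 3352
  C=O: 2 × 810 = 1620
  O=O: 5 × 507 = 2535
  Σ(broken) = 8175 kJ
Bonds formed (products):
  C=O: 8 × 810 = 6480
  O-H: 8 × 469 = 3752
  Σ(formed) = 10232 kJ
ΔH = Σ(broken) − Σ(formed) = 8175 − 10232 = −2057 kJ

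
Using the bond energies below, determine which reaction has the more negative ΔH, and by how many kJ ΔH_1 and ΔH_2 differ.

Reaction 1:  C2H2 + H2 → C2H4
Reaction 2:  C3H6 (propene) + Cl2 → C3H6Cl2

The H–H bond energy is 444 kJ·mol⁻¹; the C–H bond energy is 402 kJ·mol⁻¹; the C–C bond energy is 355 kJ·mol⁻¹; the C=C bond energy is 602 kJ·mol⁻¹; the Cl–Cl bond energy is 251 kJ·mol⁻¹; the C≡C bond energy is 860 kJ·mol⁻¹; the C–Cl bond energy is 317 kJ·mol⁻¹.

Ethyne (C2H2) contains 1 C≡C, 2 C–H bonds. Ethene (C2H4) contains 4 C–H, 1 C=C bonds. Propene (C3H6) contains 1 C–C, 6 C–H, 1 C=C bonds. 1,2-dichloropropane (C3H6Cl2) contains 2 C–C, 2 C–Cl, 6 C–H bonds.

Reaction 2, by 34 kJ

Reaction 1:
  Bonds broken (reactants):
    C≡C: 1 × 860 = 860
    C–H: 2 × 402 = 804
    H–H: 1 × 444 = 444
    Σ(broken) = 2108 kJ
  Bonds formed (products):
    C–H: 4 × 402 = 1608
    C=C: 1 × 602 = 602
    Σ(formed) = 2210 kJ
  ΔH_1 = 2108 − 2210 = −102 kJ
Reaction 2:
  Bonds broken (reactants):
    C–C: 1 × 355 = 355
    C–H: 6 × 402 = 2412
    C=C: 1 × 602 = 602
    Cl–Cl: 1 × 251 = 251
    Σ(broken) = 3620 kJ
  Bonds formed (products):
    C–C: 2 × 355 = 710
    C–Cl: 2 × 317 = 634
    C–H: 6 × 402 = 2412
    Σ(formed) = 3756 kJ
  ΔH_2 = 3620 − 3756 = −136 kJ
ΔH_1 − ΔH_2 = +34 kJ, so reaction 2 has the more negative ΔH; |ΔH_1 − ΔH_2| = 34 kJ.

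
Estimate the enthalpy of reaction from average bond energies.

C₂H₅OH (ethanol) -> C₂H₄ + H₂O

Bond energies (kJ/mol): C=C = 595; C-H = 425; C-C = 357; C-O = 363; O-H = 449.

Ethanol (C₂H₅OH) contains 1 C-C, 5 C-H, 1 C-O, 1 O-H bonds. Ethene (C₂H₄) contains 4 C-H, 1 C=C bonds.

ΔH ≈ +101 kJ

Bonds broken (reactants):
  C-C: 1 × 357 = 357
  C-H: 5 × 425 = 2125
  C-O: 1 × 363 = 363
  O-H: 1 × 449 = 449
  Σ(broken) = 3294 kJ
Bonds formed (products):
  C-H: 4 × 425 = 1700
  C=C: 1 × 595 = 595
  O-H: 2 × 449 = 898
  Σ(formed) = 3193 kJ
ΔH = Σ(broken) − Σ(formed) = 3294 − 3193 = +101 kJ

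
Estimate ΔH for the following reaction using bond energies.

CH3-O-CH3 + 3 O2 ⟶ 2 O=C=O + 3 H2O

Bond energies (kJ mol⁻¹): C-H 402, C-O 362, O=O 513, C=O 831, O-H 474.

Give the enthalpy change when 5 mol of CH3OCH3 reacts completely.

Bonds broken (reactants):
  C-H: 6 × 402 = 2412
  C-O: 2 × 362 = 724
  O=O: 3 × 513 = 1539
  Σ(broken) = 4675 kJ
Bonds formed (products):
  C=O: 4 × 831 = 3324
  O-H: 6 × 474 = 2844
  Σ(formed) = 6168 kJ
ΔH = Σ(broken) − Σ(formed) = 4675 − 6168 = −1493 kJ
For 5× the reaction as written: 5 × (−1493) = −7465 kJ

ΔH = −7465 kJ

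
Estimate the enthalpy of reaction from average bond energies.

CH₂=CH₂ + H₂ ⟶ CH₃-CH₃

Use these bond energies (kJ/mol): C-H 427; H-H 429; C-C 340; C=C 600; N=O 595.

ΔH ≈ −165 kJ

Bonds broken (reactants):
  C-H: 4 × 427 = 1708
  C=C: 1 × 600 = 600
  H-H: 1 × 429 = 429
  Σ(broken) = 2737 kJ
Bonds formed (products):
  C-C: 1 × 340 = 340
  C-H: 6 × 427 = 2562
  Σ(formed) = 2902 kJ
ΔH = Σ(broken) − Σ(formed) = 2737 − 2902 = −165 kJ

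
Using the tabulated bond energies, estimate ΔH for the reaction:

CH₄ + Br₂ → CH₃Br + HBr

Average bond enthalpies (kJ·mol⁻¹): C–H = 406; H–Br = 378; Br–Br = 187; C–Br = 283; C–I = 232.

ΔH ≈ −68 kJ

Bonds broken (reactants):
  Br–Br: 1 × 187 = 187
  C–H: 4 × 406 = 1624
  Σ(broken) = 1811 kJ
Bonds formed (products):
  C–Br: 1 × 283 = 283
  C–H: 3 × 406 = 1218
  H–Br: 1 × 378 = 378
  Σ(formed) = 1879 kJ
ΔH = Σ(broken) − Σ(formed) = 1811 − 1879 = −68 kJ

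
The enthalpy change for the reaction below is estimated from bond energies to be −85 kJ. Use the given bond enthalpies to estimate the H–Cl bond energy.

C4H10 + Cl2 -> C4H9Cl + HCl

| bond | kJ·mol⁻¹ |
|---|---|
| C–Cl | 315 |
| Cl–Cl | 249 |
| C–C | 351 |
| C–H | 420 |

D(H–Cl) ≈ 439 kJ/mol

Let D be the H–Cl bond energy.
Σ(broken) = 3×351 + 10×420 + 1×249 = 5502
Σ(formed) = 3×351 + 1×315 + 9×420 + 1×D = 5148 + D
ΔH = Σ(broken) − Σ(formed) = (5502) − (5148 + D) = +354 − D
Setting this equal to −85 kJ gives D = 439 kJ/mol.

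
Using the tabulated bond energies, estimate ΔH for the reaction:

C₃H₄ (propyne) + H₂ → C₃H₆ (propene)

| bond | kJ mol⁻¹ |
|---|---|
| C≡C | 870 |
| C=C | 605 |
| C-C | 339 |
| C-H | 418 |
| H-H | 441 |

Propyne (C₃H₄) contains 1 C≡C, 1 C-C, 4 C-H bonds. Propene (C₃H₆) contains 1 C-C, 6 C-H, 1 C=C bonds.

ΔH ≈ −130 kJ

Bonds broken (reactants):
  C≡C: 1 × 870 = 870
  C-C: 1 × 339 = 339
  C-H: 4 × 418 = 1672
  H-H: 1 × 441 = 441
  Σ(broken) = 3322 kJ
Bonds formed (products):
  C-C: 1 × 339 = 339
  C-H: 6 × 418 = 2508
  C=C: 1 × 605 = 605
  Σ(formed) = 3452 kJ
ΔH = Σ(broken) − Σ(formed) = 3322 − 3452 = −130 kJ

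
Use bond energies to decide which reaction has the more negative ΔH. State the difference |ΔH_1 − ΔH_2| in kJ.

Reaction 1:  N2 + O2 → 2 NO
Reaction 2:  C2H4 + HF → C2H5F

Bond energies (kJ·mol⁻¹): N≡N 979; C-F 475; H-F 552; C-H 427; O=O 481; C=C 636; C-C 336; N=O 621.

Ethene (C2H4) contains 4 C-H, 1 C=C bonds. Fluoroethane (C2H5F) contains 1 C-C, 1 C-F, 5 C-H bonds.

Reaction 2, by 268 kJ

Reaction 1:
  Bonds broken (reactants):
    N≡N: 1 × 979 = 979
    O=O: 1 × 481 = 481
    Σ(broken) = 1460 kJ
  Bonds formed (products):
    N=O: 2 × 621 = 1242
    Σ(formed) = 1242 kJ
  ΔH_1 = 1460 − 1242 = +218 kJ
Reaction 2:
  Bonds broken (reactants):
    C-H: 4 × 427 = 1708
    C=C: 1 × 636 = 636
    H-F: 1 × 552 = 552
    Σ(broken) = 2896 kJ
  Bonds formed (products):
    C-C: 1 × 336 = 336
    C-F: 1 × 475 = 475
    C-H: 5 × 427 = 2135
    Σ(formed) = 2946 kJ
  ΔH_2 = 2896 − 2946 = −50 kJ
ΔH_1 − ΔH_2 = +268 kJ, so reaction 2 has the more negative ΔH; |ΔH_1 − ΔH_2| = 268 kJ.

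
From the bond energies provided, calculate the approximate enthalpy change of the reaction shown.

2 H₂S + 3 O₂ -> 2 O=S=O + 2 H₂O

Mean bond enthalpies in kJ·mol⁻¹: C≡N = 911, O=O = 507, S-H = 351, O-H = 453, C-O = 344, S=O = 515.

ΔH ≈ −947 kJ

Bonds broken (reactants):
  O=O: 3 × 507 = 1521
  S-H: 4 × 351 = 1404
  Σ(broken) = 2925 kJ
Bonds formed (products):
  O-H: 4 × 453 = 1812
  S=O: 4 × 515 = 2060
  Σ(formed) = 3872 kJ
ΔH = Σ(broken) − Σ(formed) = 2925 − 3872 = −947 kJ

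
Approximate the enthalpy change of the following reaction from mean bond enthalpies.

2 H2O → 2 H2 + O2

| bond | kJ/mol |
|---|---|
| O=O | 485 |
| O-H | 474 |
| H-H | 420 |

Bonds broken (reactants):
  O-H: 4 × 474 = 1896
  Σ(broken) = 1896 kJ
Bonds formed (products):
  H-H: 2 × 420 = 840
  O=O: 1 × 485 = 485
  Σ(formed) = 1325 kJ
ΔH = Σ(broken) − Σ(formed) = 1896 − 1325 = +571 kJ

ΔH ≈ +571 kJ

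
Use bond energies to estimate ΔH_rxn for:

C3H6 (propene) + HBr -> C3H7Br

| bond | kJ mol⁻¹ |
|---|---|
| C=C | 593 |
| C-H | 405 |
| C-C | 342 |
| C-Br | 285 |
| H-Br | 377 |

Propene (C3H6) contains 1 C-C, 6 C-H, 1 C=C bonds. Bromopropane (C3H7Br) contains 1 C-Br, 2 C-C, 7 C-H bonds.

Bonds broken (reactants):
  C-C: 1 × 342 = 342
  C-H: 6 × 405 = 2430
  C=C: 1 × 593 = 593
  H-Br: 1 × 377 = 377
  Σ(broken) = 3742 kJ
Bonds formed (products):
  C-Br: 1 × 285 = 285
  C-C: 2 × 342 = 684
  C-H: 7 × 405 = 2835
  Σ(formed) = 3804 kJ
ΔH = Σ(broken) − Σ(formed) = 3742 − 3804 = −62 kJ

ΔH ≈ −62 kJ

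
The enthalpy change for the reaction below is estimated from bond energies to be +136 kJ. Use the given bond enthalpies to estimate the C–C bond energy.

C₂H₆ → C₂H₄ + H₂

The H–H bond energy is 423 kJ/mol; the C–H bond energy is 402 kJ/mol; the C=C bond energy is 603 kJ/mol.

Let D be the C–C bond energy.
Σ(broken) = 1×D + 6×402 = 2412 + D
Σ(formed) = 4×402 + 1×603 + 1×423 = 2634
ΔH = Σ(broken) − Σ(formed) = (2412 + D) − (2634) = −222 + D
Setting this equal to +136 kJ gives D = 358 kJ/mol.

D(C–C) ≈ 358 kJ/mol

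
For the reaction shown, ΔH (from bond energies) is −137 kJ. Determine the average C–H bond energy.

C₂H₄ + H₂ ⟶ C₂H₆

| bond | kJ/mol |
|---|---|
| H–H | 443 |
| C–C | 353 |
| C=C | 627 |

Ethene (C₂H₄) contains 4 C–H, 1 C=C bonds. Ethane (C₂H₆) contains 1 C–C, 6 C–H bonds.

Let D be the C–H bond energy.
Σ(broken) = 4×D + 1×627 + 1×443 = 1070 + 4D
Σ(formed) = 1×353 + 6×D = 353 + 6D
ΔH = Σ(broken) − Σ(formed) = (1070 + 4D) − (353 + 6D) = +717 − 2D
Setting this equal to −137 kJ gives 2D = 854, so D = 427 kJ/mol.

D(C–H) ≈ 427 kJ/mol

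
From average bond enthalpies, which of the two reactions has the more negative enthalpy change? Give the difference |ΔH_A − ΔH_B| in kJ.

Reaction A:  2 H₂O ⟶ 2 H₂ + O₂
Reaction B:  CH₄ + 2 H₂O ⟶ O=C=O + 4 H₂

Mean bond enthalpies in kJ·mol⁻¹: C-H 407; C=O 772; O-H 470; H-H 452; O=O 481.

Reaction A:
  Bonds broken (reactants):
    O-H: 4 × 470 = 1880
    Σ(broken) = 1880 kJ
  Bonds formed (products):
    H-H: 2 × 452 = 904
    O=O: 1 × 481 = 481
    Σ(formed) = 1385 kJ
  ΔH_A = 1880 − 1385 = +495 kJ
Reaction B:
  Bonds broken (reactants):
    C-H: 4 × 407 = 1628
    O-H: 4 × 470 = 1880
    Σ(broken) = 3508 kJ
  Bonds formed (products):
    C=O: 2 × 772 = 1544
    H-H: 4 × 452 = 1808
    Σ(formed) = 3352 kJ
  ΔH_B = 3508 − 3352 = +156 kJ
ΔH_A − ΔH_B = +339 kJ, so reaction B has the more negative ΔH; |ΔH_A − ΔH_B| = 339 kJ.

Reaction B, by 339 kJ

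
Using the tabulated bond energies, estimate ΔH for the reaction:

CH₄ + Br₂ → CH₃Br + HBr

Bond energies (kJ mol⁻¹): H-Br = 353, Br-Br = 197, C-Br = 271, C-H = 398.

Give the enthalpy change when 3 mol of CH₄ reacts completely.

Bonds broken (reactants):
  Br-Br: 1 × 197 = 197
  C-H: 4 × 398 = 1592
  Σ(broken) = 1789 kJ
Bonds formed (products):
  C-Br: 1 × 271 = 271
  C-H: 3 × 398 = 1194
  H-Br: 1 × 353 = 353
  Σ(formed) = 1818 kJ
ΔH = Σ(broken) − Σ(formed) = 1789 − 1818 = −29 kJ
For 3× the reaction as written: 3 × (−29) = −87 kJ

ΔH = −87 kJ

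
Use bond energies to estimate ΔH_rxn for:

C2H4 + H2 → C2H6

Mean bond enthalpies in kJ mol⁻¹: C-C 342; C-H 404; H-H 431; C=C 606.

Bonds broken (reactants):
  C-H: 4 × 404 = 1616
  C=C: 1 × 606 = 606
  H-H: 1 × 431 = 431
  Σ(broken) = 2653 kJ
Bonds formed (products):
  C-C: 1 × 342 = 342
  C-H: 6 × 404 = 2424
  Σ(formed) = 2766 kJ
ΔH = Σ(broken) − Σ(formed) = 2653 − 2766 = −113 kJ

ΔH ≈ −113 kJ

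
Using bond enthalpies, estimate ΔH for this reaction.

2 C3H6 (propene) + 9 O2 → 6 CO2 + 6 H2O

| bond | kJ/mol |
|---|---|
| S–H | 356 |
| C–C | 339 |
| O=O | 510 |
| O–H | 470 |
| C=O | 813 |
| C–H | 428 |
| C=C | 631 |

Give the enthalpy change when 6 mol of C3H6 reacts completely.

ΔH = −11190 kJ

Bonds broken (reactants):
  C–C: 2 × 339 = 678
  C–H: 12 × 428 = 5136
  C=C: 2 × 631 = 1262
  O=O: 9 × 510 = 4590
  Σ(broken) = 11666 kJ
Bonds formed (products):
  C=O: 12 × 813 = 9756
  O–H: 12 × 470 = 5640
  Σ(formed) = 15396 kJ
ΔH = Σ(broken) − Σ(formed) = 11666 − 15396 = −3730 kJ
For 3× the reaction as written: 3 × (−3730) = −11190 kJ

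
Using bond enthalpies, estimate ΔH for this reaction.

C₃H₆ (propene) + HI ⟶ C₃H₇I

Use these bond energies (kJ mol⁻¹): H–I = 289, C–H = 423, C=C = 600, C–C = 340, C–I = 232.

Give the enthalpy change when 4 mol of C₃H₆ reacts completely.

Bonds broken (reactants):
  C–C: 1 × 340 = 340
  C–H: 6 × 423 = 2538
  C=C: 1 × 600 = 600
  H–I: 1 × 289 = 289
  Σ(broken) = 3767 kJ
Bonds formed (products):
  C–C: 2 × 340 = 680
  C–H: 7 × 423 = 2961
  C–I: 1 × 232 = 232
  Σ(formed) = 3873 kJ
ΔH = Σ(broken) − Σ(formed) = 3767 − 3873 = −106 kJ
For 4× the reaction as written: 4 × (−106) = −424 kJ

ΔH = −424 kJ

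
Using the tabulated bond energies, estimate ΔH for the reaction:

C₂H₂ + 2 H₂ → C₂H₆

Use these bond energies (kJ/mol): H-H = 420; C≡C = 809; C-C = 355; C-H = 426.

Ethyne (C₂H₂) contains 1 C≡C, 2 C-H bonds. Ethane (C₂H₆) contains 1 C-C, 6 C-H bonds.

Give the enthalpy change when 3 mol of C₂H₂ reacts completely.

ΔH = −1230 kJ

Bonds broken (reactants):
  C≡C: 1 × 809 = 809
  C-H: 2 × 426 = 852
  H-H: 2 × 420 = 840
  Σ(broken) = 2501 kJ
Bonds formed (products):
  C-C: 1 × 355 = 355
  C-H: 6 × 426 = 2556
  Σ(formed) = 2911 kJ
ΔH = Σ(broken) − Σ(formed) = 2501 − 2911 = −410 kJ
For 3× the reaction as written: 3 × (−410) = −1230 kJ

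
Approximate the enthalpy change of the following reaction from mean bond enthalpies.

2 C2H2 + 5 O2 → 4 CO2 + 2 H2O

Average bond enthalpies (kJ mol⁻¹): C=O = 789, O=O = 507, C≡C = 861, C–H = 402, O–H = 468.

Bonds broken (reactants):
  C≡C: 2 × 861 = 1722
  C–H: 4 × 402 = 1608
  O=O: 5 × 507 = 2535
  Σ(broken) = 5865 kJ
Bonds formed (products):
  C=O: 8 × 789 = 6312
  O–H: 4 × 468 = 1872
  Σ(formed) = 8184 kJ
ΔH = Σ(broken) − Σ(formed) = 5865 − 8184 = −2319 kJ

ΔH ≈ −2319 kJ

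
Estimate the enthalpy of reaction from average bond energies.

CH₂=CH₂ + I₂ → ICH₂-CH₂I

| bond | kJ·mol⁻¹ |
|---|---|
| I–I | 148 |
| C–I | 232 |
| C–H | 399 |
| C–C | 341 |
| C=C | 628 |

Bonds broken (reactants):
  C–H: 4 × 399 = 1596
  C=C: 1 × 628 = 628
  I–I: 1 × 148 = 148
  Σ(broken) = 2372 kJ
Bonds formed (products):
  C–C: 1 × 341 = 341
  C–H: 4 × 399 = 1596
  C–I: 2 × 232 = 464
  Σ(formed) = 2401 kJ
ΔH = Σ(broken) − Σ(formed) = 2372 − 2401 = −29 kJ

ΔH ≈ −29 kJ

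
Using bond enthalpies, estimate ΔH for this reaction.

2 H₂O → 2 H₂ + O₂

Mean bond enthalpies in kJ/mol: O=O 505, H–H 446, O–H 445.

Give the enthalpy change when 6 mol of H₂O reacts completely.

ΔH = +1149 kJ

Bonds broken (reactants):
  O–H: 4 × 445 = 1780
  Σ(broken) = 1780 kJ
Bonds formed (products):
  H–H: 2 × 446 = 892
  O=O: 1 × 505 = 505
  Σ(formed) = 1397 kJ
ΔH = Σ(broken) − Σ(formed) = 1780 − 1397 = +383 kJ
For 3× the reaction as written: 3 × (+383) = +1149 kJ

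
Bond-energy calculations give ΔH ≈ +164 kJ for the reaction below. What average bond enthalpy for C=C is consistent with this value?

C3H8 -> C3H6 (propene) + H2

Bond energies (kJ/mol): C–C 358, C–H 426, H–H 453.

Let D be the C=C bond energy.
Σ(broken) = 2×358 + 8×426 = 4124
Σ(formed) = 1×358 + 6×426 + 1×D + 1×453 = 3367 + D
ΔH = Σ(broken) − Σ(formed) = (4124) − (3367 + D) = +757 − D
Setting this equal to +164 kJ gives D = 593 kJ/mol.

D(C=C) ≈ 593 kJ/mol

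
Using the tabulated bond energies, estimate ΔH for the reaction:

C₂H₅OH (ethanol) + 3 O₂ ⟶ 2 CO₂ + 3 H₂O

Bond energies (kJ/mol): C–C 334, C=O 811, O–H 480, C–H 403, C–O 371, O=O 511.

Bonds broken (reactants):
  C–C: 1 × 334 = 334
  C–H: 5 × 403 = 2015
  C–O: 1 × 371 = 371
  O–H: 1 × 480 = 480
  O=O: 3 × 511 = 1533
  Σ(broken) = 4733 kJ
Bonds formed (products):
  C=O: 4 × 811 = 3244
  O–H: 6 × 480 = 2880
  Σ(formed) = 6124 kJ
ΔH = Σ(broken) − Σ(formed) = 4733 − 6124 = −1391 kJ

ΔH ≈ −1391 kJ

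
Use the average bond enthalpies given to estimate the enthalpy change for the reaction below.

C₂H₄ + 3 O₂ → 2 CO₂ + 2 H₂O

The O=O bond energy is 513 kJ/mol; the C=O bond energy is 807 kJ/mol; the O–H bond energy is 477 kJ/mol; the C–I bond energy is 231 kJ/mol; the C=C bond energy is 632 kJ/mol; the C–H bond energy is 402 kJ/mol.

ΔH ≈ −1357 kJ

Bonds broken (reactants):
  C–H: 4 × 402 = 1608
  C=C: 1 × 632 = 632
  O=O: 3 × 513 = 1539
  Σ(broken) = 3779 kJ
Bonds formed (products):
  C=O: 4 × 807 = 3228
  O–H: 4 × 477 = 1908
  Σ(formed) = 5136 kJ
ΔH = Σ(broken) − Σ(formed) = 3779 − 5136 = −1357 kJ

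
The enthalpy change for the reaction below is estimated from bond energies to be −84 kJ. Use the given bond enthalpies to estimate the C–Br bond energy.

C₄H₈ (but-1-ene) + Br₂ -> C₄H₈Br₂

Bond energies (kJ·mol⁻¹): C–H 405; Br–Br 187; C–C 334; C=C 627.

Let D be the C–Br bond energy.
Σ(broken) = 1×187 + 2×334 + 8×405 + 1×627 = 4722
Σ(formed) = 2×D + 3×334 + 8×405 = 4242 + 2D
ΔH = Σ(broken) − Σ(formed) = (4722) − (4242 + 2D) = +480 − 2D
Setting this equal to −84 kJ gives 2D = 564, so D = 282 kJ/mol.

D(C–Br) ≈ 282 kJ/mol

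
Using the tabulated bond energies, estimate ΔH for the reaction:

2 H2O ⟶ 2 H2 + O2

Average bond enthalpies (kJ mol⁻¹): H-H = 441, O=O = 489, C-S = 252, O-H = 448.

Bonds broken (reactants):
  O-H: 4 × 448 = 1792
  Σ(broken) = 1792 kJ
Bonds formed (products):
  H-H: 2 × 441 = 882
  O=O: 1 × 489 = 489
  Σ(formed) = 1371 kJ
ΔH = Σ(broken) − Σ(formed) = 1792 − 1371 = +421 kJ

ΔH ≈ +421 kJ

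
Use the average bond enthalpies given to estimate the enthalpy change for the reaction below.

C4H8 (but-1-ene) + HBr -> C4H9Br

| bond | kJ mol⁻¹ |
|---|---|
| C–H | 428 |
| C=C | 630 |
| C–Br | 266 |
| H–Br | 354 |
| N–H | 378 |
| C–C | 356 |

ΔH ≈ −66 kJ

Bonds broken (reactants):
  C–C: 2 × 356 = 712
  C–H: 8 × 428 = 3424
  C=C: 1 × 630 = 630
  H–Br: 1 × 354 = 354
  Σ(broken) = 5120 kJ
Bonds formed (products):
  C–Br: 1 × 266 = 266
  C–C: 3 × 356 = 1068
  C–H: 9 × 428 = 3852
  Σ(formed) = 5186 kJ
ΔH = Σ(broken) − Σ(formed) = 5120 − 5186 = −66 kJ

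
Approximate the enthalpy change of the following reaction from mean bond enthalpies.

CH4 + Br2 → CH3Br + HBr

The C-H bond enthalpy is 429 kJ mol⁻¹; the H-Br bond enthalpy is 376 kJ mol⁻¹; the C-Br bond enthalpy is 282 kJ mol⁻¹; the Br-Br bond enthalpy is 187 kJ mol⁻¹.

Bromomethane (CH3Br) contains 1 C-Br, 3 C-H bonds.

Bonds broken (reactants):
  Br-Br: 1 × 187 = 187
  C-H: 4 × 429 = 1716
  Σ(broken) = 1903 kJ
Bonds formed (products):
  C-Br: 1 × 282 = 282
  C-H: 3 × 429 = 1287
  H-Br: 1 × 376 = 376
  Σ(formed) = 1945 kJ
ΔH = Σ(broken) − Σ(formed) = 1903 − 1945 = −42 kJ

ΔH ≈ −42 kJ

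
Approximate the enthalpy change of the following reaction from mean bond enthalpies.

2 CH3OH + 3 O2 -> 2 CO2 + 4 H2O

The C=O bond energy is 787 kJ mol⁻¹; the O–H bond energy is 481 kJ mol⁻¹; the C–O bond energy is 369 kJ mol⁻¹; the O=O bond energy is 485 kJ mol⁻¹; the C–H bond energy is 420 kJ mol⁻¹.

ΔH ≈ −1321 kJ

Bonds broken (reactants):
  C–H: 6 × 420 = 2520
  C–O: 2 × 369 = 738
  O–H: 2 × 481 = 962
  O=O: 3 × 485 = 1455
  Σ(broken) = 5675 kJ
Bonds formed (products):
  C=O: 4 × 787 = 3148
  O–H: 8 × 481 = 3848
  Σ(formed) = 6996 kJ
ΔH = Σ(broken) − Σ(formed) = 5675 − 6996 = −1321 kJ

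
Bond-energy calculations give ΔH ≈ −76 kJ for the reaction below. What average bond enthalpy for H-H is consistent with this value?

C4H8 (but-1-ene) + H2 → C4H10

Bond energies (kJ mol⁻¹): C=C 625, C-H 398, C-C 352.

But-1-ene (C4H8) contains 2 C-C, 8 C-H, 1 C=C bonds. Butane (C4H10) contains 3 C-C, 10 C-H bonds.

D(H-H) ≈ 447 kJ/mol

Let D be the H-H bond energy.
Σ(broken) = 2×352 + 8×398 + 1×625 + 1×D = 4513 + D
Σ(formed) = 3×352 + 10×398 = 5036
ΔH = Σ(broken) − Σ(formed) = (4513 + D) − (5036) = −523 + D
Setting this equal to −76 kJ gives D = 447 kJ/mol.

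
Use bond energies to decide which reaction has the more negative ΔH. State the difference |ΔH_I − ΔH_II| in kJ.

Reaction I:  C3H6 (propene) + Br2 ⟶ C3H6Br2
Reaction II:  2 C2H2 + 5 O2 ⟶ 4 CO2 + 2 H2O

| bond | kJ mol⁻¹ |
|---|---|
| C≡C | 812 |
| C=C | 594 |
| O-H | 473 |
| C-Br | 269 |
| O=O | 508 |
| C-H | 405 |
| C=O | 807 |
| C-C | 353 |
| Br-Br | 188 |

Reaction II, by 2455 kJ

Reaction I:
  Bonds broken (reactants):
    Br-Br: 1 × 188 = 188
    C-C: 1 × 353 = 353
    C-H: 6 × 405 = 2430
    C=C: 1 × 594 = 594
    Σ(broken) = 3565 kJ
  Bonds formed (products):
    C-Br: 2 × 269 = 538
    C-C: 2 × 353 = 706
    C-H: 6 × 405 = 2430
    Σ(formed) = 3674 kJ
  ΔH_I = 3565 − 3674 = −109 kJ
Reaction II:
  Bonds broken (reactants):
    C≡C: 2 × 812 = 1624
    C-H: 4 × 405 = 1620
    O=O: 5 × 508 = 2540
    Σ(broken) = 5784 kJ
  Bonds formed (products):
    C=O: 8 × 807 = 6456
    O-H: 4 × 473 = 1892
    Σ(formed) = 8348 kJ
  ΔH_II = 5784 − 8348 = −2564 kJ
ΔH_I − ΔH_II = +2455 kJ, so reaction II has the more negative ΔH; |ΔH_I − ΔH_II| = 2455 kJ.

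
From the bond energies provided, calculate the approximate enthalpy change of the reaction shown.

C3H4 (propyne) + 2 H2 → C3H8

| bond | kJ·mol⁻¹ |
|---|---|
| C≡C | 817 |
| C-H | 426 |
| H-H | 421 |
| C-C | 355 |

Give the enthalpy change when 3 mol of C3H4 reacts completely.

ΔH = −1200 kJ

Bonds broken (reactants):
  C≡C: 1 × 817 = 817
  C-C: 1 × 355 = 355
  C-H: 4 × 426 = 1704
  H-H: 2 × 421 = 842
  Σ(broken) = 3718 kJ
Bonds formed (products):
  C-C: 2 × 355 = 710
  C-H: 8 × 426 = 3408
  Σ(formed) = 4118 kJ
ΔH = Σ(broken) − Σ(formed) = 3718 − 4118 = −400 kJ
For 3× the reaction as written: 3 × (−400) = −1200 kJ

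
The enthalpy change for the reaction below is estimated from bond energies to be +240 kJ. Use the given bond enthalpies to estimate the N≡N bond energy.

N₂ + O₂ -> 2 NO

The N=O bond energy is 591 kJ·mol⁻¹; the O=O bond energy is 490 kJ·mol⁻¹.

Let D be the N≡N bond energy.
Σ(broken) = 1×D + 1×490 = 490 + D
Σ(formed) = 2×591 = 1182
ΔH = Σ(broken) − Σ(formed) = (490 + D) − (1182) = −692 + D
Setting this equal to +240 kJ gives D = 932 kJ/mol.

D(N≡N) ≈ 932 kJ/mol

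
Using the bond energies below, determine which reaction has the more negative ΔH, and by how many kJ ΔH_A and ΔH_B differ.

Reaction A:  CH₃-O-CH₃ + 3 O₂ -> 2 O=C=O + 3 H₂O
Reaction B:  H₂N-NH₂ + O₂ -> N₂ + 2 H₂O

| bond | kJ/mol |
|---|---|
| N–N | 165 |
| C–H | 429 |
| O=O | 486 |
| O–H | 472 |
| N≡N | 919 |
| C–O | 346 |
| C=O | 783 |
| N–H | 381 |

Reaction A, by 608 kJ

Reaction A:
  Bonds broken (reactants):
    C–H: 6 × 429 = 2574
    C–O: 2 × 346 = 692
    O=O: 3 × 486 = 1458
    Σ(broken) = 4724 kJ
  Bonds formed (products):
    C=O: 4 × 783 = 3132
    O–H: 6 × 472 = 2832
    Σ(formed) = 5964 kJ
  ΔH_A = 4724 − 5964 = −1240 kJ
Reaction B:
  Bonds broken (reactants):
    N–H: 4 × 381 = 1524
    N–N: 1 × 165 = 165
    O=O: 1 × 486 = 486
    Σ(broken) = 2175 kJ
  Bonds formed (products):
    N≡N: 1 × 919 = 919
    O–H: 4 × 472 = 1888
    Σ(formed) = 2807 kJ
  ΔH_B = 2175 − 2807 = −632 kJ
ΔH_A − ΔH_B = −608 kJ, so reaction A has the more negative ΔH; |ΔH_A − ΔH_B| = 608 kJ.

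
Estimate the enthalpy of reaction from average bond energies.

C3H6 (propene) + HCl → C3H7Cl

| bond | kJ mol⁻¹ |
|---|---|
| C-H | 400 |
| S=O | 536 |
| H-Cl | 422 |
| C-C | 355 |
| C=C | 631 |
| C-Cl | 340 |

ΔH ≈ −42 kJ

Bonds broken (reactants):
  C-C: 1 × 355 = 355
  C-H: 6 × 400 = 2400
  C=C: 1 × 631 = 631
  H-Cl: 1 × 422 = 422
  Σ(broken) = 3808 kJ
Bonds formed (products):
  C-C: 2 × 355 = 710
  C-Cl: 1 × 340 = 340
  C-H: 7 × 400 = 2800
  Σ(formed) = 3850 kJ
ΔH = Σ(broken) − Σ(formed) = 3808 − 3850 = −42 kJ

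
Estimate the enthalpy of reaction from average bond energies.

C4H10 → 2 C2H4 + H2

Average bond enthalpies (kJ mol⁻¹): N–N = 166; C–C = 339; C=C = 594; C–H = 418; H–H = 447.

ΔH ≈ +218 kJ

Bonds broken (reactants):
  C–C: 3 × 339 = 1017
  C–H: 10 × 418 = 4180
  Σ(broken) = 5197 kJ
Bonds formed (products):
  C–H: 8 × 418 = 3344
  C=C: 2 × 594 = 1188
  H–H: 1 × 447 = 447
  Σ(formed) = 4979 kJ
ΔH = Σ(broken) − Σ(formed) = 5197 − 4979 = +218 kJ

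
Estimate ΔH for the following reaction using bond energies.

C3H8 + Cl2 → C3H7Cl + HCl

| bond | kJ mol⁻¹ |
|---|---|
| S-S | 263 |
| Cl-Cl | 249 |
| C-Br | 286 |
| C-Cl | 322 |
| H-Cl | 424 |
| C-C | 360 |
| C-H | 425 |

ΔH ≈ −72 kJ

Bonds broken (reactants):
  C-C: 2 × 360 = 720
  C-H: 8 × 425 = 3400
  Cl-Cl: 1 × 249 = 249
  Σ(broken) = 4369 kJ
Bonds formed (products):
  C-C: 2 × 360 = 720
  C-Cl: 1 × 322 = 322
  C-H: 7 × 425 = 2975
  H-Cl: 1 × 424 = 424
  Σ(formed) = 4441 kJ
ΔH = Σ(broken) − Σ(formed) = 4369 − 4441 = −72 kJ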